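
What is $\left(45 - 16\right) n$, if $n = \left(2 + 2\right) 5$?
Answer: $580$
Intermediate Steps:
$n = 20$ ($n = 4 \cdot 5 = 20$)
$\left(45 - 16\right) n = \left(45 - 16\right) 20 = 29 \cdot 20 = 580$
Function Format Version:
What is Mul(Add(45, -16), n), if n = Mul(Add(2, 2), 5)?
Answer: 580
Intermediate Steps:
n = 20 (n = Mul(4, 5) = 20)
Mul(Add(45, -16), n) = Mul(Add(45, -16), 20) = Mul(29, 20) = 580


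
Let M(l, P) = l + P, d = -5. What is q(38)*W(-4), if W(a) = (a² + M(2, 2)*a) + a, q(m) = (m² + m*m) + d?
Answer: -11532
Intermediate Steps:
q(m) = -5 + 2*m² (q(m) = (m² + m*m) - 5 = (m² + m²) - 5 = 2*m² - 5 = -5 + 2*m²)
M(l, P) = P + l
W(a) = a² + 5*a (W(a) = (a² + (2 + 2)*a) + a = (a² + 4*a) + a = a² + 5*a)
q(38)*W(-4) = (-5 + 2*38²)*(-4*(5 - 4)) = (-5 + 2*1444)*(-4*1) = (-5 + 2888)*(-4) = 2883*(-4) = -11532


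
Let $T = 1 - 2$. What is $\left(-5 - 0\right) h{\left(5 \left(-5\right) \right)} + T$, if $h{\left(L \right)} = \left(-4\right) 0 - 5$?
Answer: $24$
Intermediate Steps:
$T = -1$ ($T = 1 - 2 = -1$)
$h{\left(L \right)} = -5$ ($h{\left(L \right)} = 0 - 5 = -5$)
$\left(-5 - 0\right) h{\left(5 \left(-5\right) \right)} + T = \left(-5 - 0\right) \left(-5\right) - 1 = \left(-5 + 0\right) \left(-5\right) - 1 = \left(-5\right) \left(-5\right) - 1 = 25 - 1 = 24$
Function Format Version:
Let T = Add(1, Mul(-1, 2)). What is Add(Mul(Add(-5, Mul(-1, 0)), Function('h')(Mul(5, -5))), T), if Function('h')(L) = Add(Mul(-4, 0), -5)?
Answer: 24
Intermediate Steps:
T = -1 (T = Add(1, -2) = -1)
Function('h')(L) = -5 (Function('h')(L) = Add(0, -5) = -5)
Add(Mul(Add(-5, Mul(-1, 0)), Function('h')(Mul(5, -5))), T) = Add(Mul(Add(-5, Mul(-1, 0)), -5), -1) = Add(Mul(Add(-5, 0), -5), -1) = Add(Mul(-5, -5), -1) = Add(25, -1) = 24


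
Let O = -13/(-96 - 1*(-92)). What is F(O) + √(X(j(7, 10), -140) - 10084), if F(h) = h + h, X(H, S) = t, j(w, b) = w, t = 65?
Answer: 13/2 + I*√10019 ≈ 6.5 + 100.09*I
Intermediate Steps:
X(H, S) = 65
O = 13/4 (O = -13/(-96 + 92) = -13/(-4) = -13*(-¼) = 13/4 ≈ 3.2500)
F(h) = 2*h
F(O) + √(X(j(7, 10), -140) - 10084) = 2*(13/4) + √(65 - 10084) = 13/2 + √(-10019) = 13/2 + I*√10019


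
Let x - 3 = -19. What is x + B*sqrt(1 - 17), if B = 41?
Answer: -16 + 164*I ≈ -16.0 + 164.0*I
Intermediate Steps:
x = -16 (x = 3 - 19 = -16)
x + B*sqrt(1 - 17) = -16 + 41*sqrt(1 - 17) = -16 + 41*sqrt(-16) = -16 + 41*(4*I) = -16 + 164*I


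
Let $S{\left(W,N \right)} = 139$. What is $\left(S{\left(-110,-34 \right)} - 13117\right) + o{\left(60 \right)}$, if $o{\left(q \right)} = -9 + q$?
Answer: $-12927$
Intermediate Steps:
$\left(S{\left(-110,-34 \right)} - 13117\right) + o{\left(60 \right)} = \left(139 - 13117\right) + \left(-9 + 60\right) = -12978 + 51 = -12927$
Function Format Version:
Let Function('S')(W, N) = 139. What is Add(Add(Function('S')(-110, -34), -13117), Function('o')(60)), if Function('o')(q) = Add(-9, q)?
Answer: -12927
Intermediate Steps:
Add(Add(Function('S')(-110, -34), -13117), Function('o')(60)) = Add(Add(139, -13117), Add(-9, 60)) = Add(-12978, 51) = -12927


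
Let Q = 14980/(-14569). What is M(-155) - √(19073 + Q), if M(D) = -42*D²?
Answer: -1009050 - √4048135885933/14569 ≈ -1.0092e+6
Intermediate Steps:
Q = -14980/14569 (Q = 14980*(-1/14569) = -14980/14569 ≈ -1.0282)
M(-155) - √(19073 + Q) = -42*(-155)² - √(19073 - 14980/14569) = -42*24025 - √(277859557/14569) = -1009050 - √4048135885933/14569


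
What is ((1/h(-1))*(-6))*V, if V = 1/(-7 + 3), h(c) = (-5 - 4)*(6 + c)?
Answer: -1/30 ≈ -0.033333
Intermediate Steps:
h(c) = -54 - 9*c (h(c) = -9*(6 + c) = -54 - 9*c)
V = -¼ (V = 1/(-4) = -¼ ≈ -0.25000)
((1/h(-1))*(-6))*V = ((1/(-54 - 9*(-1)))*(-6))*(-¼) = ((1/(-54 + 9))*(-6))*(-¼) = ((1/(-45))*(-6))*(-¼) = ((1*(-1/45))*(-6))*(-¼) = -1/45*(-6)*(-¼) = (2/15)*(-¼) = -1/30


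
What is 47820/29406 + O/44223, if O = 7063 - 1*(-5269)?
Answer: 412896442/216736923 ≈ 1.9051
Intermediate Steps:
O = 12332 (O = 7063 + 5269 = 12332)
47820/29406 + O/44223 = 47820/29406 + 12332/44223 = 47820*(1/29406) + 12332*(1/44223) = 7970/4901 + 12332/44223 = 412896442/216736923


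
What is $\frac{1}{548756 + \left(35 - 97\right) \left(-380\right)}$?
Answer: $\frac{1}{572316} \approx 1.7473 \cdot 10^{-6}$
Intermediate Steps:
$\frac{1}{548756 + \left(35 - 97\right) \left(-380\right)} = \frac{1}{548756 - -23560} = \frac{1}{548756 + 23560} = \frac{1}{572316}$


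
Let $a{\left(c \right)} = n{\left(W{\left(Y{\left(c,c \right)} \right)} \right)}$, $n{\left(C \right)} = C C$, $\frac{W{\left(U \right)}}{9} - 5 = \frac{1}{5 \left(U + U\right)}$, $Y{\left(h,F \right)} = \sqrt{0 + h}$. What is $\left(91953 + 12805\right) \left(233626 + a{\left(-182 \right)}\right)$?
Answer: $\frac{224645575625101}{9100} - \frac{4242699 i \sqrt{182}}{91} \approx 2.4686 \cdot 10^{10} - 6.2898 \cdot 10^{5} i$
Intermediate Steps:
$Y{\left(h,F \right)} = \sqrt{h}$
$W{\left(U \right)} = 45 + \frac{9}{10 U}$ ($W{\left(U \right)} = 45 + \frac{9}{5 \left(U + U\right)} = 45 + \frac{9}{5 \cdot 2 U} = 45 + \frac{9}{10 U}$)
$n{\left(C \right)} = C^{2}$
$a{\left(c \right)} = \left(45 + \frac{9}{10 \sqrt{c}}\right)^{2}$
$\left(91953 + 12805\right) \left(233626 + a{\left(-182 \right)}\right) = \left(91953 + 12805\right) \left(233626 + \frac{81 \left(1 + 50 \sqrt{-182}\right)^{2}}{100 \left(-182\right)}\right) = 104758 \left(233626 + \frac{81}{100} \left(- \frac{1}{182}\right) \left(1 + 50 i \sqrt{182}\right)^{2}\right) = 104758 \left(233626 - \frac{81 \left(1 + 50 i \sqrt{182}\right)^{2}}{18200}\right) = 24474192508 - \frac{4242699 \left(1 + 50 i \sqrt{182}\right)^{2}}{9100}$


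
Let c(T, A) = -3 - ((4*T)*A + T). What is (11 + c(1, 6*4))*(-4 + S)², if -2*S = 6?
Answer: -4361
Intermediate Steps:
S = -3 (S = -½*6 = -3)
c(T, A) = -3 - T - 4*A*T (c(T, A) = -3 - (4*A*T + T) = -3 - (T + 4*A*T) = -3 + (-T - 4*A*T) = -3 - T - 4*A*T)
(11 + c(1, 6*4))*(-4 + S)² = (11 + (-3 - 1*1 - 4*6*4*1))*(-4 - 3)² = (11 + (-3 - 1 - 4*24*1))*(-7)² = (11 + (-3 - 1 - 96))*49 = (11 - 100)*49 = -89*49 = -4361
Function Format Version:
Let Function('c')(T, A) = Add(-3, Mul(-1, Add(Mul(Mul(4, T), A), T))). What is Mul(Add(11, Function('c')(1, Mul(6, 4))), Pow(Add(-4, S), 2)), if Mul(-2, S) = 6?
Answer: -4361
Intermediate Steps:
S = -3 (S = Mul(Rational(-1, 2), 6) = -3)
Function('c')(T, A) = Add(-3, Mul(-1, T), Mul(-4, A, T)) (Function('c')(T, A) = Add(-3, Mul(-1, Add(Mul(4, A, T), T))) = Add(-3, Mul(-1, Add(T, Mul(4, A, T)))) = Add(-3, Add(Mul(-1, T), Mul(-4, A, T))) = Add(-3, Mul(-1, T), Mul(-4, A, T)))
Mul(Add(11, Function('c')(1, Mul(6, 4))), Pow(Add(-4, S), 2)) = Mul(Add(11, Add(-3, Mul(-1, 1), Mul(-4, Mul(6, 4), 1))), Pow(Add(-4, -3), 2)) = Mul(Add(11, Add(-3, -1, Mul(-4, 24, 1))), Pow(-7, 2)) = Mul(Add(11, Add(-3, -1, -96)), 49) = Mul(Add(11, -100), 49) = Mul(-89, 49) = -4361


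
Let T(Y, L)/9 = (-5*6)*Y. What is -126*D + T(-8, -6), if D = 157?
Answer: -17622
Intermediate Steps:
T(Y, L) = -270*Y (T(Y, L) = 9*((-5*6)*Y) = 9*(-30*Y) = -270*Y)
-126*D + T(-8, -6) = -126*157 - 270*(-8) = -19782 + 2160 = -17622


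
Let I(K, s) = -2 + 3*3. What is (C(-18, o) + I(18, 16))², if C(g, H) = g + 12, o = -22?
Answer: 1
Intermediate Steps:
C(g, H) = 12 + g
I(K, s) = 7 (I(K, s) = -2 + 9 = 7)
(C(-18, o) + I(18, 16))² = ((12 - 18) + 7)² = (-6 + 7)² = 1² = 1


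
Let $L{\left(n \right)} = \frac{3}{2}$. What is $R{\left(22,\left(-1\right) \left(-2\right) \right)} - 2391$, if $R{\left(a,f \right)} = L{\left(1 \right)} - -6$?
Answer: $- \frac{4767}{2} \approx -2383.5$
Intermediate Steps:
$L{\left(n \right)} = \frac{3}{2}$ ($L{\left(n \right)} = 3 \cdot \frac{1}{2} = \frac{3}{2}$)
$R{\left(a,f \right)} = \frac{15}{2}$ ($R{\left(a,f \right)} = \frac{3}{2} - -6 = \frac{3}{2} + 6 = \frac{15}{2}$)
$R{\left(22,\left(-1\right) \left(-2\right) \right)} - 2391 = \frac{15}{2} - 2391 = - \frac{4767}{2}$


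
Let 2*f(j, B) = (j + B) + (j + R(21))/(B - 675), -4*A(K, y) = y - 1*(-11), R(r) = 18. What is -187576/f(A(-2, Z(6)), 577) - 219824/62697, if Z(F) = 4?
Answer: -9269579738416/14085319929 ≈ -658.10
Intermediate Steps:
A(K, y) = -11/4 - y/4 (A(K, y) = -(y - 1*(-11))/4 = -(y + 11)/4 = -(11 + y)/4 = -11/4 - y/4)
f(j, B) = B/2 + j/2 + (18 + j)/(2*(-675 + B)) (f(j, B) = ((j + B) + (j + 18)/(B - 675))/2 = ((B + j) + (18 + j)/(-675 + B))/2 = (B + j + (18 + j)/(-675 + B))/2 = B/2 + j/2 + (18 + j)/(2*(-675 + B)))
-187576/f(A(-2, Z(6)), 577) - 219824/62697 = -187576*2*(-675 + 577)/(18 + 577**2 - 675*577 - 674*(-11/4 - 1/4*4) + 577*(-11/4 - 1/4*4)) - 219824/62697 = -187576*(-196/(18 + 332929 - 389475 - 674*(-11/4 - 1) + 577*(-11/4 - 1))) - 219824*1/62697 = -187576*(-196/(18 + 332929 - 389475 - 674*(-15/4) + 577*(-15/4))) - 219824/62697 = -187576*(-196/(18 + 332929 - 389475 + 5055/2 - 8655/4)) - 219824/62697 = -187576/((1/2)*(-1/98)*(-224657/4)) - 219824/62697 = -187576/224657/784 - 219824/62697 = -187576*784/224657 - 219824/62697 = -147059584/224657 - 219824/62697 = -9269579738416/14085319929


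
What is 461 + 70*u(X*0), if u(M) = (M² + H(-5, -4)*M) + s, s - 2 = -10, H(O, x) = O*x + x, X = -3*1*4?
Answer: -99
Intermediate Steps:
X = -12 (X = -3*4 = -12)
H(O, x) = x + O*x
s = -8 (s = 2 - 10 = -8)
u(M) = -8 + M² + 16*M (u(M) = (M² + (-4*(1 - 5))*M) - 8 = (M² + (-4*(-4))*M) - 8 = (M² + 16*M) - 8 = -8 + M² + 16*M)
461 + 70*u(X*0) = 461 + 70*(-8 + (-12*0)² + 16*(-12*0)) = 461 + 70*(-8 + 0² + 16*0) = 461 + 70*(-8 + 0 + 0) = 461 + 70*(-8) = 461 - 560 = -99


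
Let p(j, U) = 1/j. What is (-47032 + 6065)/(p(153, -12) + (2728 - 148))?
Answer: -6267951/394741 ≈ -15.879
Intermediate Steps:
(-47032 + 6065)/(p(153, -12) + (2728 - 148)) = (-47032 + 6065)/(1/153 + (2728 - 148)) = -40967/(1/153 + 2580) = -40967/394741/153 = -40967*153/394741 = -6267951/394741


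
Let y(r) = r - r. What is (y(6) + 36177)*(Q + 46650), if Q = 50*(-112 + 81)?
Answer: 1631582700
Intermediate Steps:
Q = -1550 (Q = 50*(-31) = -1550)
y(r) = 0
(y(6) + 36177)*(Q + 46650) = (0 + 36177)*(-1550 + 46650) = 36177*45100 = 1631582700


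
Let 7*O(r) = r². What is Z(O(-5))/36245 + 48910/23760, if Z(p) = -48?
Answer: 16105477/7828920 ≈ 2.0572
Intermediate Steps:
O(r) = r²/7
Z(O(-5))/36245 + 48910/23760 = -48/36245 + 48910/23760 = -48*1/36245 + 48910*(1/23760) = -48/36245 + 4891/2376 = 16105477/7828920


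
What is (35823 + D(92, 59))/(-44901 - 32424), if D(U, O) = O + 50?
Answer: -35932/77325 ≈ -0.46469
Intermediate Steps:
D(U, O) = 50 + O
(35823 + D(92, 59))/(-44901 - 32424) = (35823 + (50 + 59))/(-44901 - 32424) = (35823 + 109)/(-77325) = 35932*(-1/77325) = -35932/77325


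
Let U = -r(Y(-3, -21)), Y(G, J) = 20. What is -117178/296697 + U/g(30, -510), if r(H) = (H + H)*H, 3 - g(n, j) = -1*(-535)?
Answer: 43754726/39460701 ≈ 1.1088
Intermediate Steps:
g(n, j) = -532 (g(n, j) = 3 - (-1)*(-535) = 3 - 1*535 = 3 - 535 = -532)
r(H) = 2*H**2 (r(H) = (2*H)*H = 2*H**2)
U = -800 (U = -2*20**2 = -2*400 = -1*800 = -800)
-117178/296697 + U/g(30, -510) = -117178/296697 - 800/(-532) = -117178*1/296697 - 800*(-1/532) = -117178/296697 + 200/133 = 43754726/39460701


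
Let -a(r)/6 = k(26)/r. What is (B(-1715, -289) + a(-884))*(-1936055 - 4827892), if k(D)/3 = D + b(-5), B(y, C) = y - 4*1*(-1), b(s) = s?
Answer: 5114037700131/442 ≈ 1.1570e+10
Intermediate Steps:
B(y, C) = 4 + y (B(y, C) = y - 4*(-1) = y - 1*(-4) = y + 4 = 4 + y)
k(D) = -15 + 3*D (k(D) = 3*(D - 5) = 3*(-5 + D) = -15 + 3*D)
a(r) = -378/r (a(r) = -6*(-15 + 3*26)/r = -6*(-15 + 78)/r = -378/r)
(B(-1715, -289) + a(-884))*(-1936055 - 4827892) = ((4 - 1715) - 378/(-884))*(-1936055 - 4827892) = (-1711 - 378*(-1/884))*(-6763947) = (-1711 + 189/442)*(-6763947) = -756073/442*(-6763947) = 5114037700131/442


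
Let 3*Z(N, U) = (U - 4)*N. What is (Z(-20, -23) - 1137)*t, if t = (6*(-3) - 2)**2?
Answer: -382800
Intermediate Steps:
Z(N, U) = N*(-4 + U)/3 (Z(N, U) = ((U - 4)*N)/3 = ((-4 + U)*N)/3 = (N*(-4 + U))/3 = N*(-4 + U)/3)
t = 400 (t = (-18 - 2)**2 = (-20)**2 = 400)
(Z(-20, -23) - 1137)*t = ((1/3)*(-20)*(-4 - 23) - 1137)*400 = ((1/3)*(-20)*(-27) - 1137)*400 = (180 - 1137)*400 = -957*400 = -382800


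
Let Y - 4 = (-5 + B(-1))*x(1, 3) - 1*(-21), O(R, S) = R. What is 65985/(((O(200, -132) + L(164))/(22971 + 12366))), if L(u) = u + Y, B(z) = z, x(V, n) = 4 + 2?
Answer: 2331711945/353 ≈ 6.6054e+6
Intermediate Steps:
x(V, n) = 6
Y = -11 (Y = 4 + ((-5 - 1)*6 - 1*(-21)) = 4 + (-6*6 + 21) = 4 + (-36 + 21) = 4 - 15 = -11)
L(u) = -11 + u (L(u) = u - 11 = -11 + u)
65985/(((O(200, -132) + L(164))/(22971 + 12366))) = 65985/(((200 + (-11 + 164))/(22971 + 12366))) = 65985/(((200 + 153)/35337)) = 65985/((353*(1/35337))) = 65985/(353/35337) = 65985*(35337/353) = 2331711945/353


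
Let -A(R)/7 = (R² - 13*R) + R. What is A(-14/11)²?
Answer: 204718864/14641 ≈ 13983.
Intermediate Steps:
A(R) = -7*R² + 84*R (A(R) = -7*((R² - 13*R) + R) = -7*(R² - 12*R) = -7*R² + 84*R)
A(-14/11)² = (7*(-14/11)*(12 - (-14)/11))² = (7*(-14*1/11)*(12 - (-14)/11))² = (7*(-14/11)*(12 - 1*(-14/11)))² = (7*(-14/11)*(12 + 14/11))² = (7*(-14/11)*(146/11))² = (-14308/121)² = 204718864/14641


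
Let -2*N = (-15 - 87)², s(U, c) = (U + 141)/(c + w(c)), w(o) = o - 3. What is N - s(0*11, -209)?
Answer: -2189901/421 ≈ -5201.7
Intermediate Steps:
w(o) = -3 + o
s(U, c) = (141 + U)/(-3 + 2*c) (s(U, c) = (U + 141)/(c + (-3 + c)) = (141 + U)/(-3 + 2*c))
N = -5202 (N = -(-15 - 87)²/2 = -½*(-102)² = -½*10404 = -5202)
N - s(0*11, -209) = -5202 - (141 + 0*11)/(-3 + 2*(-209)) = -5202 - (141 + 0)/(-3 - 418) = -5202 - 141/(-421) = -5202 - (-1)*141/421 = -5202 - 1*(-141/421) = -5202 + 141/421 = -2189901/421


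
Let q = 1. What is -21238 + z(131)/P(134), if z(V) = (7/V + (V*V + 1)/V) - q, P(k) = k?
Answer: -186397407/8777 ≈ -21237.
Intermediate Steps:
z(V) = -1 + 7/V + (1 + V**2)/V (z(V) = (7/V + (V*V + 1)/V) - 1*1 = (7/V + (V**2 + 1)/V) - 1 = (7/V + (1 + V**2)/V) - 1 = -1 + 7/V + (1 + V**2)/V)
-21238 + z(131)/P(134) = -21238 + (-1 + 131 + 8/131)/134 = -21238 + (-1 + 131 + 8*(1/131))*(1/134) = -21238 + (-1 + 131 + 8/131)*(1/134) = -21238 + (17038/131)*(1/134) = -21238 + 8519/8777 = -186397407/8777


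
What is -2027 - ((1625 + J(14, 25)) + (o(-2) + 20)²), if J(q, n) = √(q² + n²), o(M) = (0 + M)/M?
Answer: -4093 - √821 ≈ -4121.7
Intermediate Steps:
o(M) = 1 (o(M) = M/M = 1)
J(q, n) = √(n² + q²)
-2027 - ((1625 + J(14, 25)) + (o(-2) + 20)²) = -2027 - ((1625 + √(25² + 14²)) + (1 + 20)²) = -2027 - ((1625 + √(625 + 196)) + 21²) = -2027 - ((1625 + √821) + 441) = -2027 - (2066 + √821) = -2027 + (-2066 - √821) = -4093 - √821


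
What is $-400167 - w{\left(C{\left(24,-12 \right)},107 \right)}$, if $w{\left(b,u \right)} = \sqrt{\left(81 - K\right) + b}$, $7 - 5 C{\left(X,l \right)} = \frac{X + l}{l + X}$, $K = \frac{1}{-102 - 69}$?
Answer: $-400167 - \frac{\sqrt{6677170}}{285} \approx -4.0018 \cdot 10^{5}$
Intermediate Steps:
$K = - \frac{1}{171}$ ($K = \frac{1}{-171} = - \frac{1}{171} \approx -0.005848$)
$C{\left(X,l \right)} = \frac{6}{5}$ ($C{\left(X,l \right)} = \frac{7}{5} - \frac{\left(X + l\right) \frac{1}{l + X}}{5} = \frac{7}{5} - \frac{\left(X + l\right) \frac{1}{X + l}}{5} = \frac{7}{5} - \frac{1}{5} = \frac{6}{5}$)
$w{\left(b,u \right)} = \sqrt{\frac{13852}{171} + b}$ ($w{\left(b,u \right)} = \sqrt{\left(81 - - \frac{1}{171}\right) + b} = \sqrt{\left(81 + \frac{1}{171}\right) + b} = \sqrt{\frac{13852}{171} + b}$)
$-400167 - w{\left(C{\left(24,-12 \right)},107 \right)} = -400167 - \frac{\sqrt{263188 + 3249 \cdot \frac{6}{5}}}{57} = -400167 - \frac{\sqrt{263188 + \frac{19494}{5}}}{57} = -400167 - \frac{\sqrt{\frac{1335434}{5}}}{57} = -400167 - \frac{\frac{1}{5} \sqrt{6677170}}{57} = -400167 - \frac{\sqrt{6677170}}{285}$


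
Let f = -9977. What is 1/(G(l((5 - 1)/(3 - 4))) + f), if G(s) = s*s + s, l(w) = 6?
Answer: -1/9935 ≈ -0.00010065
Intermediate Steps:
G(s) = s + s² (G(s) = s² + s = s + s²)
1/(G(l((5 - 1)/(3 - 4))) + f) = 1/(6*(1 + 6) - 9977) = 1/(6*7 - 9977) = 1/(42 - 9977) = 1/(-9935) = -1/9935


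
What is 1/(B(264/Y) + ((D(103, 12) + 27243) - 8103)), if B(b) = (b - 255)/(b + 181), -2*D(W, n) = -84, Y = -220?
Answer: 899/17243337 ≈ 5.2136e-5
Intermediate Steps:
D(W, n) = 42 (D(W, n) = -1/2*(-84) = 42)
B(b) = (-255 + b)/(181 + b)
1/(B(264/Y) + ((D(103, 12) + 27243) - 8103)) = 1/((-255 + 264/(-220))/(181 + 264/(-220)) + ((42 + 27243) - 8103)) = 1/((-255 + 264*(-1/220))/(181 + 264*(-1/220)) + (27285 - 8103)) = 1/((-255 - 6/5)/(181 - 6/5) + 19182) = 1/(-1281/5/(899/5) + 19182) = 1/((5/899)*(-1281/5) + 19182) = 1/(-1281/899 + 19182) = 1/(17243337/899) = 899/17243337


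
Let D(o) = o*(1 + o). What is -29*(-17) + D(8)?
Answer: 565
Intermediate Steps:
-29*(-17) + D(8) = -29*(-17) + 8*(1 + 8) = 493 + 8*9 = 493 + 72 = 565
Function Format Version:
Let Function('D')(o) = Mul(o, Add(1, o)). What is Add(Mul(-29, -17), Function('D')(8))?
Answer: 565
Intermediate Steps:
Add(Mul(-29, -17), Function('D')(8)) = Add(Mul(-29, -17), Mul(8, Add(1, 8))) = Add(493, Mul(8, 9)) = Add(493, 72) = 565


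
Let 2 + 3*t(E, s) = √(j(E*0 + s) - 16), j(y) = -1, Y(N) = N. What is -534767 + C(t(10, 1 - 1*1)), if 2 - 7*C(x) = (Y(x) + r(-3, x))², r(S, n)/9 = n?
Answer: -33689003/63 + 400*I*√17/63 ≈ -5.3475e+5 + 26.178*I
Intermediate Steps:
r(S, n) = 9*n
t(E, s) = -⅔ + I*√17/3 (t(E, s) = -⅔ + √(-1 - 16)/3 = -⅔ + √(-17)/3 = -⅔ + (I*√17)/3 = -⅔ + I*√17/3)
C(x) = 2/7 - 100*x²/7 (C(x) = 2/7 - (x + 9*x)²/7 = 2/7 - 100*x²/7)
-534767 + C(t(10, 1 - 1*1)) = -534767 + (2/7 - 100*(-⅔ + I*√17/3)²/7) = -3743367/7 - 100*(-⅔ + I*√17/3)²/7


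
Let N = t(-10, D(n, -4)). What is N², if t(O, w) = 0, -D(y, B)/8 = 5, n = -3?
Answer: 0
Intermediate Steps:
D(y, B) = -40 (D(y, B) = -8*5 = -40)
N = 0
N² = 0² = 0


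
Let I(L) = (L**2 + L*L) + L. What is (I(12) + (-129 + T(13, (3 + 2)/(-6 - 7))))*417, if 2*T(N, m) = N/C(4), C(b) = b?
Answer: 575877/8 ≈ 71985.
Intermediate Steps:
I(L) = L + 2*L**2 (I(L) = (L**2 + L**2) + L = 2*L**2 + L = L + 2*L**2)
T(N, m) = N/8 (T(N, m) = (N/4)/2 = N/8)
(I(12) + (-129 + T(13, (3 + 2)/(-6 - 7))))*417 = (12*(1 + 2*12) + (-129 + (1/8)*13))*417 = (12*(1 + 24) + (-129 + 13/8))*417 = (12*25 - 1019/8)*417 = (300 - 1019/8)*417 = (1381/8)*417 = 575877/8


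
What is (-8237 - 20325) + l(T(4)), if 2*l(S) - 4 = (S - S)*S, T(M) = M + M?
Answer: -28560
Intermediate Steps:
T(M) = 2*M
l(S) = 2 (l(S) = 2 + ((S - S)*S)/2 = 2 + (0*S)/2 = 2 + (½)*0 = 2 + 0 = 2)
(-8237 - 20325) + l(T(4)) = (-8237 - 20325) + 2 = -28562 + 2 = -28560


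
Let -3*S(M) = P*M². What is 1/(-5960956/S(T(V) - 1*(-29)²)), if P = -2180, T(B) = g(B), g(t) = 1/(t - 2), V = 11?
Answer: -31214670080/362128077 ≈ -86.198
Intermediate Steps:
g(t) = 1/(-2 + t)
T(B) = 1/(-2 + B)
S(M) = 2180*M²/3 (S(M) = -(-2180)*M²/3 = 2180*M²/3)
1/(-5960956/S(T(V) - 1*(-29)²)) = 1/(-5960956*3/(2180*(1/(-2 + 11) - 1*(-29)²)²)) = 1/(-5960956*3/(2180*(1/9 - 1*841)²)) = 1/(-5960956*3/(2180*(⅑ - 841)²)) = 1/(-5960956/(2180*(-7568/9)²/3)) = 1/(-5960956/((2180/3)*(57274624/81))) = 1/(-5960956/124858680320/243) = 1/(-5960956*243/124858680320) = 1/(-362128077/31214670080) = -31214670080/362128077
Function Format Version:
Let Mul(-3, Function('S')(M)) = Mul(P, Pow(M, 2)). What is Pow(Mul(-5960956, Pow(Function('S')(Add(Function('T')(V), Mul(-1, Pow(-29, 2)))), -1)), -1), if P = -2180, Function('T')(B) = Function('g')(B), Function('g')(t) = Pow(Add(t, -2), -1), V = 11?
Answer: Rational(-31214670080, 362128077) ≈ -86.198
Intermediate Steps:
Function('g')(t) = Pow(Add(-2, t), -1)
Function('T')(B) = Pow(Add(-2, B), -1)
Function('S')(M) = Mul(Rational(2180, 3), Pow(M, 2)) (Function('S')(M) = Mul(Rational(-1, 3), Mul(-2180, Pow(M, 2))) = Mul(Rational(2180, 3), Pow(M, 2)))
Pow(Mul(-5960956, Pow(Function('S')(Add(Function('T')(V), Mul(-1, Pow(-29, 2)))), -1)), -1) = Pow(Mul(-5960956, Pow(Mul(Rational(2180, 3), Pow(Add(Pow(Add(-2, 11), -1), Mul(-1, Pow(-29, 2))), 2)), -1)), -1) = Pow(Mul(-5960956, Pow(Mul(Rational(2180, 3), Pow(Add(Pow(9, -1), Mul(-1, 841)), 2)), -1)), -1) = Pow(Mul(-5960956, Pow(Mul(Rational(2180, 3), Pow(Add(Rational(1, 9), -841), 2)), -1)), -1) = Pow(Mul(-5960956, Pow(Mul(Rational(2180, 3), Pow(Rational(-7568, 9), 2)), -1)), -1) = Pow(Mul(-5960956, Pow(Mul(Rational(2180, 3), Rational(57274624, 81)), -1)), -1) = Pow(Mul(-5960956, Pow(Rational(124858680320, 243), -1)), -1) = Pow(Mul(-5960956, Rational(243, 124858680320)), -1) = Pow(Rational(-362128077, 31214670080), -1) = Rational(-31214670080, 362128077)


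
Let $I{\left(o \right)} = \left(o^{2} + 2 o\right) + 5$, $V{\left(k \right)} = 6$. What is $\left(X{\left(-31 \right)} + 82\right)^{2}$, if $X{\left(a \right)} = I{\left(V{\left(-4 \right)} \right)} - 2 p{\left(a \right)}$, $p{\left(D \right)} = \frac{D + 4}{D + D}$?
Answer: $\frac{17288964}{961} \approx 17991.0$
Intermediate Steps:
$p{\left(D \right)} = \frac{4 + D}{2 D}$
$I{\left(o \right)} = 5 + o^{2} + 2 o$
$X{\left(a \right)} = 53 - \frac{4 + a}{a}$ ($X{\left(a \right)} = \left(5 + 6^{2} + 2 \cdot 6\right) - 2 \frac{4 + a}{2 a} = \left(5 + 36 + 12\right) - \frac{4 + a}{a} = 53 - \frac{4 + a}{a}$)
$\left(X{\left(-31 \right)} + 82\right)^{2} = \left(\left(52 - \frac{4}{-31}\right) + 82\right)^{2} = \left(\left(52 - - \frac{4}{31}\right) + 82\right)^{2} = \left(\left(52 + \frac{4}{31}\right) + 82\right)^{2} = \left(\frac{1616}{31} + 82\right)^{2} = \left(\frac{4158}{31}\right)^{2} = \frac{17288964}{961}$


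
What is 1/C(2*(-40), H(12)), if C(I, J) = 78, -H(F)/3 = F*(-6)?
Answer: 1/78 ≈ 0.012821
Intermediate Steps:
H(F) = 18*F (H(F) = -3*F*(-6) = -(-18)*F = 18*F)
1/C(2*(-40), H(12)) = 1/78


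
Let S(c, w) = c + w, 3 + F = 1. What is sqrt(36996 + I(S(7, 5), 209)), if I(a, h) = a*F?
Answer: 6*sqrt(1027) ≈ 192.28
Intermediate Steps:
F = -2 (F = -3 + 1 = -2)
I(a, h) = -2*a (I(a, h) = a*(-2) = -2*a)
sqrt(36996 + I(S(7, 5), 209)) = sqrt(36996 - 2*(7 + 5)) = sqrt(36996 - 2*12) = sqrt(36996 - 24) = sqrt(36972) = 6*sqrt(1027)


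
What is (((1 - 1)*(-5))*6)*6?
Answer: 0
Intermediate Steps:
(((1 - 1)*(-5))*6)*6 = ((0*(-5))*6)*6 = (0*6)*6 = 0*6 = 0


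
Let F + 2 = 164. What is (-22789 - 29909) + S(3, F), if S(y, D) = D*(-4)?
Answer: -53346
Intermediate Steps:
F = 162 (F = -2 + 164 = 162)
S(y, D) = -4*D
(-22789 - 29909) + S(3, F) = (-22789 - 29909) - 4*162 = -52698 - 648 = -53346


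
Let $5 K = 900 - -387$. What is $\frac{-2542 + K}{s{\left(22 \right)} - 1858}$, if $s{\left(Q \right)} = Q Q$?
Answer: $\frac{11423}{6870} \approx 1.6627$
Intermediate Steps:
$s{\left(Q \right)} = Q^{2}$
$K = \frac{1287}{5}$ ($K = \frac{900 - -387}{5} = \frac{900 + 387}{5} = \frac{1}{5} \cdot 1287 = \frac{1287}{5} \approx 257.4$)
$\frac{-2542 + K}{s{\left(22 \right)} - 1858} = \frac{-2542 + \frac{1287}{5}}{22^{2} - 1858} = - \frac{11423}{5 \left(484 - 1858\right)} = - \frac{11423}{5 \left(-1374\right)} = \left(- \frac{11423}{5}\right) \left(- \frac{1}{1374}\right) = \frac{11423}{6870}$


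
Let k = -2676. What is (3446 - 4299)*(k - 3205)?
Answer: 5016493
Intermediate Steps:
(3446 - 4299)*(k - 3205) = (3446 - 4299)*(-2676 - 3205) = -853*(-5881) = 5016493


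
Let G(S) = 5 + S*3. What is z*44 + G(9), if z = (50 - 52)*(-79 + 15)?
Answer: 5664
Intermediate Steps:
G(S) = 5 + 3*S
z = 128 (z = -2*(-64) = 128)
z*44 + G(9) = 128*44 + (5 + 3*9) = 5632 + (5 + 27) = 5632 + 32 = 5664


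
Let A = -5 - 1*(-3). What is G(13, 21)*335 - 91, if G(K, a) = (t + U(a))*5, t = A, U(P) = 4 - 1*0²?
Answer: 3259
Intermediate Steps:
U(P) = 4 (U(P) = 4 - 1*0 = 4 + 0 = 4)
A = -2 (A = -5 + 3 = -2)
t = -2
G(K, a) = 10 (G(K, a) = (-2 + 4)*5 = 2*5 = 10)
G(13, 21)*335 - 91 = 10*335 - 91 = 3350 - 91 = 3259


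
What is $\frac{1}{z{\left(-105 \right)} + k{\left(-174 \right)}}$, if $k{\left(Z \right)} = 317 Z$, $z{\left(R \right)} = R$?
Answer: $- \frac{1}{55263} \approx -1.8095 \cdot 10^{-5}$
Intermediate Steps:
$\frac{1}{z{\left(-105 \right)} + k{\left(-174 \right)}} = \frac{1}{-105 + 317 \left(-174\right)} = \frac{1}{-105 - 55158} = \frac{1}{-55263} = - \frac{1}{55263}$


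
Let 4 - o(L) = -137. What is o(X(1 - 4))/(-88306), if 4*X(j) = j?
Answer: -141/88306 ≈ -0.0015967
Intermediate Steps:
X(j) = j/4
o(L) = 141 (o(L) = 4 - 1*(-137) = 4 + 137 = 141)
o(X(1 - 4))/(-88306) = 141/(-88306) = 141*(-1/88306) = -141/88306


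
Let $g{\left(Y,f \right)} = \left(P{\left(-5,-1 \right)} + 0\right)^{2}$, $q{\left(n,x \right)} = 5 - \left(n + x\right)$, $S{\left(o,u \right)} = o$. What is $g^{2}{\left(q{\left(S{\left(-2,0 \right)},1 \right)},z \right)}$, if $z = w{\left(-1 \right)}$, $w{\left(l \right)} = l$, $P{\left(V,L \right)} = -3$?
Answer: $81$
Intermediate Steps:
$z = -1$
$q{\left(n,x \right)} = 5 - n - x$ ($q{\left(n,x \right)} = 5 - \left(n + x\right) = 5 - n - x$)
$g{\left(Y,f \right)} = 9$ ($g{\left(Y,f \right)} = \left(-3 + 0\right)^{2} = \left(-3\right)^{2} = 9$)
$g^{2}{\left(q{\left(S{\left(-2,0 \right)},1 \right)},z \right)} = 9^{2} = 81$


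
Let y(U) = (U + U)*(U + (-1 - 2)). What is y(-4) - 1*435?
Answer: -379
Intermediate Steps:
y(U) = 2*U*(-3 + U) (y(U) = (2*U)*(U - 3) = (2*U)*(-3 + U) = 2*U*(-3 + U))
y(-4) - 1*435 = 2*(-4)*(-3 - 4) - 1*435 = 2*(-4)*(-7) - 435 = 56 - 435 = -379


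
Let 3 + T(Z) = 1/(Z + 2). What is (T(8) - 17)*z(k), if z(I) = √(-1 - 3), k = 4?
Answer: -199*I/5 ≈ -39.8*I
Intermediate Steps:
T(Z) = -3 + 1/(2 + Z) (T(Z) = -3 + 1/(Z + 2) = -3 + 1/(2 + Z))
z(I) = 2*I (z(I) = √(-4) = 2*I)
(T(8) - 17)*z(k) = ((-5 - 3*8)/(2 + 8) - 17)*(2*I) = ((-5 - 24)/10 - 17)*(2*I) = ((⅒)*(-29) - 17)*(2*I) = (-29/10 - 17)*(2*I) = -199*I/5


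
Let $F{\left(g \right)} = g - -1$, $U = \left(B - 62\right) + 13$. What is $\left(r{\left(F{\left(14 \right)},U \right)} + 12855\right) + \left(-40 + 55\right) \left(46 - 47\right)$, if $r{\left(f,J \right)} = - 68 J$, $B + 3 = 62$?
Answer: $12160$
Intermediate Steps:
$B = 59$ ($B = -3 + 62 = 59$)
$U = 10$ ($U = \left(59 - 62\right) + 13 = -3 + 13 = 10$)
$F{\left(g \right)} = 1 + g$ ($F{\left(g \right)} = g + 1 = 1 + g$)
$\left(r{\left(F{\left(14 \right)},U \right)} + 12855\right) + \left(-40 + 55\right) \left(46 - 47\right) = \left(\left(-68\right) 10 + 12855\right) + \left(-40 + 55\right) \left(46 - 47\right) = \left(-680 + 12855\right) + 15 \left(46 - 47\right) = 12175 + 15 \left(-1\right) = 12175 - 15 = 12160$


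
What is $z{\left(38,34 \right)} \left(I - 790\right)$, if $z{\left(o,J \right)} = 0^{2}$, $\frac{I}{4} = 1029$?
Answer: $0$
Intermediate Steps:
$I = 4116$ ($I = 4 \cdot 1029 = 4116$)
$z{\left(o,J \right)} = 0$
$z{\left(38,34 \right)} \left(I - 790\right) = 0 \left(4116 - 790\right) = 0 \cdot 3326 = 0$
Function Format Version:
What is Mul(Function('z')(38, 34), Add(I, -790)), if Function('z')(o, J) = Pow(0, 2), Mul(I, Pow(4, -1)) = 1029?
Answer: 0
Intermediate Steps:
I = 4116 (I = Mul(4, 1029) = 4116)
Function('z')(o, J) = 0
Mul(Function('z')(38, 34), Add(I, -790)) = Mul(0, Add(4116, -790)) = Mul(0, 3326) = 0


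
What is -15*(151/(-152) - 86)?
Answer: 198345/152 ≈ 1304.9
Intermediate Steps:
-15*(151/(-152) - 86) = -15*(151*(-1/152) - 86) = -15*(-151/152 - 86) = -15*(-13223/152) = 198345/152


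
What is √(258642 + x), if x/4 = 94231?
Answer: √635566 ≈ 797.22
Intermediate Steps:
x = 376924 (x = 4*94231 = 376924)
√(258642 + x) = √(258642 + 376924) = √635566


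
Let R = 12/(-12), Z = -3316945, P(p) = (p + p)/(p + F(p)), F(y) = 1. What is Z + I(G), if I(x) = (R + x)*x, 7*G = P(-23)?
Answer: -19666168147/5929 ≈ -3.3169e+6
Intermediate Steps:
P(p) = 2*p/(1 + p) (P(p) = (p + p)/(p + 1) = (2*p)/(1 + p) = 2*p/(1 + p))
G = 23/77 (G = (2*(-23)/(1 - 23))/7 = (2*(-23)/(-22))/7 = (2*(-23)*(-1/22))/7 = (1/7)*(23/11) = 23/77 ≈ 0.29870)
R = -1 (R = 12*(-1/12) = -1)
I(x) = x*(-1 + x) (I(x) = (-1 + x)*x = x*(-1 + x))
Z + I(G) = -3316945 + 23*(-1 + 23/77)/77 = -3316945 + (23/77)*(-54/77) = -3316945 - 1242/5929 = -19666168147/5929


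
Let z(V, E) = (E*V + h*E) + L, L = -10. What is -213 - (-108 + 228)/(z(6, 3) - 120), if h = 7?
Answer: -19263/91 ≈ -211.68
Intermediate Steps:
z(V, E) = -10 + 7*E + E*V (z(V, E) = (E*V + 7*E) - 10 = (7*E + E*V) - 10 = -10 + 7*E + E*V)
-213 - (-108 + 228)/(z(6, 3) - 120) = -213 - (-108 + 228)/((-10 + 7*3 + 3*6) - 120) = -213 - 120/((-10 + 21 + 18) - 120) = -213 - 120/(29 - 120) = -213 - 120/(-91) = -213 - 120*(-1)/91 = -213 - 1*(-120/91) = -213 + 120/91 = -19263/91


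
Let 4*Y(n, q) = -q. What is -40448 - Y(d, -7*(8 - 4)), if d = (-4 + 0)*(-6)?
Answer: -40455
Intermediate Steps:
d = 24 (d = -4*(-6) = 24)
Y(n, q) = -q/4 (Y(n, q) = (-q)/4 = -q/4)
-40448 - Y(d, -7*(8 - 4)) = -40448 - (-1)*(-7*(8 - 4))/4 = -40448 - (-1)*(-7*4)/4 = -40448 - (-1)*(-28)/4 = -40448 - 1*7 = -40448 - 7 = -40455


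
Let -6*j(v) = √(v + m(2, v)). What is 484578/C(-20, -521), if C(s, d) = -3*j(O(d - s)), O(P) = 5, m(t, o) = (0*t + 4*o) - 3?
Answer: 484578*√22/11 ≈ 2.0662e+5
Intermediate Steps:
m(t, o) = -3 + 4*o (m(t, o) = (0 + 4*o) - 3 = 4*o - 3 = -3 + 4*o)
j(v) = -√(-3 + 5*v)/6 (j(v) = -√(v + (-3 + 4*v))/6 = -√(-3 + 5*v)/6)
C(s, d) = √22/2 (C(s, d) = -(-1)*√(-3 + 5*5)/2 = -(-1)*√(-3 + 25)/2 = -(-1)*√22/2 = √22/2)
484578/C(-20, -521) = 484578/((√22/2)) = 484578*(√22/11) = 484578*√22/11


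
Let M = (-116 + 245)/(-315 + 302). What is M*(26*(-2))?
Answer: 516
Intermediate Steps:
M = -129/13 (M = 129/(-13) = 129*(-1/13) = -129/13 ≈ -9.9231)
M*(26*(-2)) = -258*(-2) = -129/13*(-52) = 516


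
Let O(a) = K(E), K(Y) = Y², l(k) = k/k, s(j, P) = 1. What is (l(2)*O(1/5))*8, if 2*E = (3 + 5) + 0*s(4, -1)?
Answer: 128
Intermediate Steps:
l(k) = 1
E = 4 (E = ((3 + 5) + 0*1)/2 = (8 + 0)/2 = (½)*8 = 4)
O(a) = 16 (O(a) = 4² = 16)
(l(2)*O(1/5))*8 = (1*16)*8 = 16*8 = 128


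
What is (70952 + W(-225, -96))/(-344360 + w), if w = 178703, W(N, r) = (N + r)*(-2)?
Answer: -71594/165657 ≈ -0.43218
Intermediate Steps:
W(N, r) = -2*N - 2*r
(70952 + W(-225, -96))/(-344360 + w) = (70952 + (-2*(-225) - 2*(-96)))/(-344360 + 178703) = (70952 + (450 + 192))/(-165657) = (70952 + 642)*(-1/165657) = 71594*(-1/165657) = -71594/165657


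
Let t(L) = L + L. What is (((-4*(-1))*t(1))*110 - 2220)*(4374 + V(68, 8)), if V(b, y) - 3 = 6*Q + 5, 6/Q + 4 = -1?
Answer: -5862232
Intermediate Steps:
Q = -6/5 (Q = 6/(-4 - 1) = 6/(-5) = 6*(-1/5) = -6/5 ≈ -1.2000)
t(L) = 2*L
V(b, y) = 4/5 (V(b, y) = 3 + (6*(-6/5) + 5) = 3 + (-36/5 + 5) = 3 - 11/5 = 4/5)
(((-4*(-1))*t(1))*110 - 2220)*(4374 + V(68, 8)) = (((-4*(-1))*(2*1))*110 - 2220)*(4374 + 4/5) = ((4*2)*110 - 2220)*(21874/5) = (8*110 - 2220)*(21874/5) = (880 - 2220)*(21874/5) = -1340*21874/5 = -5862232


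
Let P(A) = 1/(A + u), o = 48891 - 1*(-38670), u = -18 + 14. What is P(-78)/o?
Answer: -1/7180002 ≈ -1.3928e-7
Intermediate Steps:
u = -4
o = 87561 (o = 48891 + 38670 = 87561)
P(A) = 1/(-4 + A) (P(A) = 1/(A - 4) = 1/(-4 + A))
P(-78)/o = 1/(-4 - 78*87561) = (1/87561)/(-82) = -1/82*1/87561 = -1/7180002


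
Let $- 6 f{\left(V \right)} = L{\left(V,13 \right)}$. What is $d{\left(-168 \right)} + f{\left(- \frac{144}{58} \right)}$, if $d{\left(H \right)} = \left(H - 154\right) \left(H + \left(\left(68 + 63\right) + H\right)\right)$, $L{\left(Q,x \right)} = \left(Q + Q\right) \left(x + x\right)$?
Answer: $\frac{1914914}{29} \approx 66032.0$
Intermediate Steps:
$L{\left(Q,x \right)} = 4 Q x$ ($L{\left(Q,x \right)} = 2 Q 2 x = 4 Q x$)
$f{\left(V \right)} = - \frac{26 V}{3}$ ($f{\left(V \right)} = - \frac{4 V 13}{6} = - \frac{52 V}{6} = - \frac{26 V}{3}$)
$d{\left(H \right)} = \left(-154 + H\right) \left(131 + 2 H\right)$ ($d{\left(H \right)} = \left(-154 + H\right) \left(H + \left(131 + H\right)\right) = \left(-154 + H\right) \left(131 + 2 H\right)$)
$d{\left(-168 \right)} + f{\left(- \frac{144}{58} \right)} = \left(-20174 - -29736 + 2 \left(-168\right)^{2}\right) - \frac{26 \left(- \frac{144}{58}\right)}{3} = \left(-20174 + 29736 + 2 \cdot 28224\right) - \frac{26 \left(\left(-144\right) \frac{1}{58}\right)}{3} = \left(-20174 + 29736 + 56448\right) - - \frac{624}{29} = 66010 + \frac{624}{29} = \frac{1914914}{29}$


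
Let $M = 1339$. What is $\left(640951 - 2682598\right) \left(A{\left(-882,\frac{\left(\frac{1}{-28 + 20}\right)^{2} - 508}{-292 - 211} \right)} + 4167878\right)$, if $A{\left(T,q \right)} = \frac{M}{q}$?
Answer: $- \frac{92245005185003554}{10837} \approx -8.512 \cdot 10^{12}$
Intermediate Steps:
$A{\left(T,q \right)} = \frac{1339}{q}$
$\left(640951 - 2682598\right) \left(A{\left(-882,\frac{\left(\frac{1}{-28 + 20}\right)^{2} - 508}{-292 - 211} \right)} + 4167878\right) = \left(640951 - 2682598\right) \left(\frac{1339}{\left(\left(\frac{1}{-28 + 20}\right)^{2} - 508\right) \frac{1}{-292 - 211}} + 4167878\right) = - 2041647 \left(\frac{1339}{\left(\left(\frac{1}{-8}\right)^{2} - 508\right) \frac{1}{-503}} + 4167878\right) = - 2041647 \left(\frac{1339}{\left(\left(- \frac{1}{8}\right)^{2} - 508\right) \left(- \frac{1}{503}\right)} + 4167878\right) = - 2041647 \left(\frac{1339}{\left(\frac{1}{64} - 508\right) \left(- \frac{1}{503}\right)} + 4167878\right) = - 2041647 \left(\frac{1339}{\left(- \frac{32511}{64}\right) \left(- \frac{1}{503}\right)} + 4167878\right) = - 2041647 \left(\frac{1339}{\frac{32511}{32192}} + 4167878\right) = - 2041647 \left(1339 \cdot \frac{32192}{32511} + 4167878\right) = - 2041647 \left(\frac{43105088}{32511} + 4167878\right) = \left(-2041647\right) \frac{135544986746}{32511} = - \frac{92245005185003554}{10837}$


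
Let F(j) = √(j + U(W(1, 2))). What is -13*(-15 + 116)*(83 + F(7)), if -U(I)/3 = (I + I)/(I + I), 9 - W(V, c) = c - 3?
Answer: -111605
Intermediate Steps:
W(V, c) = 12 - c (W(V, c) = 9 - (c - 3) = 9 - (-3 + c) = 9 + (3 - c) = 12 - c)
U(I) = -3 (U(I) = -3*(I + I)/(I + I) = -3*2*I/(2*I) = -3*2*I*1/(2*I) = -3*1 = -3)
F(j) = √(-3 + j) (F(j) = √(j - 3) = √(-3 + j))
-13*(-15 + 116)*(83 + F(7)) = -13*(-15 + 116)*(83 + √(-3 + 7)) = -1313*(83 + √4) = -1313*(83 + 2) = -1313*85 = -13*8585 = -111605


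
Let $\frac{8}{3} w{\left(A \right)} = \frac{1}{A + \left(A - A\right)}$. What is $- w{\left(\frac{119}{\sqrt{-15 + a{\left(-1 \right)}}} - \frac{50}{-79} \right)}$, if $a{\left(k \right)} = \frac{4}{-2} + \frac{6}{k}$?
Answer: $- \frac{45425}{117915068} - \frac{742679 i \sqrt{23}}{235830136} \approx -0.00038524 - 0.015103 i$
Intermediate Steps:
$a{\left(k \right)} = -2 + \frac{6}{k}$ ($a{\left(k \right)} = 4 \left(- \frac{1}{2}\right) + \frac{6}{k} = -2 + \frac{6}{k}$)
$w{\left(A \right)} = \frac{3}{8 A}$ ($w{\left(A \right)} = \frac{3}{8 \left(A + \left(A - A\right)\right)} = \frac{3}{8 \left(A + 0\right)} = \frac{3}{8 A}$)
$- w{\left(\frac{119}{\sqrt{-15 + a{\left(-1 \right)}}} - \frac{50}{-79} \right)} = - \frac{3}{8 \left(\frac{119}{\sqrt{-15 + \left(-2 + \frac{6}{-1}\right)}} - \frac{50}{-79}\right)} = - \frac{3}{8 \left(\frac{119}{\sqrt{-15 + \left(-2 + 6 \left(-1\right)\right)}} - - \frac{50}{79}\right)} = - \frac{3}{8 \left(\frac{119}{\sqrt{-15 - 8}} + \frac{50}{79}\right)} = - \frac{3}{8 \left(\frac{119}{\sqrt{-23}} + \frac{50}{79}\right)} = - \frac{3}{8 \left(\frac{119}{i \sqrt{23}} + \frac{50}{79}\right)} = - \frac{3}{8 \left(119 \left(- \frac{i \sqrt{23}}{23}\right) + \frac{50}{79}\right)} = - \frac{3}{8 \left(- \frac{119 i \sqrt{23}}{23} + \frac{50}{79}\right)} = - \frac{3}{8 \left(\frac{50}{79} - \frac{119 i \sqrt{23}}{23}\right)}$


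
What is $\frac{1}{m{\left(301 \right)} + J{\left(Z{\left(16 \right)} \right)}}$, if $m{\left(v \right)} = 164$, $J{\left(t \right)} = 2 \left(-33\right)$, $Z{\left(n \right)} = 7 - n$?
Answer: $\frac{1}{98} \approx 0.010204$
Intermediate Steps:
$J{\left(t \right)} = -66$
$\frac{1}{m{\left(301 \right)} + J{\left(Z{\left(16 \right)} \right)}} = \frac{1}{164 - 66} = \frac{1}{98}$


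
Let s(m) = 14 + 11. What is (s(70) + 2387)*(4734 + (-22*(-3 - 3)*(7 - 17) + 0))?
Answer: 8234568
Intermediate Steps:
s(m) = 25
(s(70) + 2387)*(4734 + (-22*(-3 - 3)*(7 - 17) + 0)) = (25 + 2387)*(4734 + (-22*(-3 - 3)*(7 - 17) + 0)) = 2412*(4734 + (-(-132)*(-10) + 0)) = 2412*(4734 + (-22*60 + 0)) = 2412*(4734 + (-1320 + 0)) = 2412*(4734 - 1320) = 2412*3414 = 8234568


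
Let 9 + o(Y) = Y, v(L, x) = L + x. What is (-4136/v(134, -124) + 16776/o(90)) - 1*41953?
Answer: -1897177/45 ≈ -42160.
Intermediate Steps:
o(Y) = -9 + Y
(-4136/v(134, -124) + 16776/o(90)) - 1*41953 = (-4136/(134 - 124) + 16776/(-9 + 90)) - 1*41953 = (-4136/10 + 16776/81) - 41953 = (-4136*⅒ + 16776*(1/81)) - 41953 = (-2068/5 + 1864/9) - 41953 = -9292/45 - 41953 = -1897177/45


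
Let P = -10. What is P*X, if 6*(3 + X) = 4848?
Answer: -8050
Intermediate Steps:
X = 805 (X = -3 + (⅙)*4848 = -3 + 808 = 805)
P*X = -10*805 = -8050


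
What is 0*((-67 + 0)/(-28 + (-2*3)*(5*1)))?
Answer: 0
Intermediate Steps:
0*((-67 + 0)/(-28 + (-2*3)*(5*1))) = 0*(-67/(-28 - 6*5)) = 0*(-67/(-28 - 30)) = 0*(-67/(-58)) = 0*(-67*(-1/58)) = 0*(67/58) = 0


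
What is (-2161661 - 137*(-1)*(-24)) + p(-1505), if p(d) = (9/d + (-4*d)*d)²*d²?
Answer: 185925510583386194132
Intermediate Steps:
p(d) = d²*(-4*d² + 9/d)² (p(d) = (9/d - 4*d²)²*d² = (-4*d² + 9/d)²*d² = d²*(-4*d² + 9/d)²)
(-2161661 - 137*(-1)*(-24)) + p(-1505) = (-2161661 - 137*(-1)*(-24)) + (-9 + 4*(-1505)³)² = (-2161661 + 137*(-24)) + (-9 + 4*(-3408862625))² = (-2161661 - 3288) + (-9 - 13635450500)² = -2164949 + (-13635450509)² = -2164949 + 185925510583388359081 = 185925510583386194132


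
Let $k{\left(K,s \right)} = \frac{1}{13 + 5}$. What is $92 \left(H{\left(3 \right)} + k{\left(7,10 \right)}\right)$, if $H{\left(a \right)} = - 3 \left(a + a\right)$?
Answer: $- \frac{14858}{9} \approx -1650.9$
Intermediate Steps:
$k{\left(K,s \right)} = \frac{1}{18}$
$H{\left(a \right)} = - 6 a$ ($H{\left(a \right)} = - 3 \cdot 2 a = - 6 a$)
$92 \left(H{\left(3 \right)} + k{\left(7,10 \right)}\right) = 92 \left(\left(-6\right) 3 + \frac{1}{18}\right) = 92 \left(-18 + \frac{1}{18}\right) = 92 \left(- \frac{323}{18}\right) = - \frac{14858}{9}$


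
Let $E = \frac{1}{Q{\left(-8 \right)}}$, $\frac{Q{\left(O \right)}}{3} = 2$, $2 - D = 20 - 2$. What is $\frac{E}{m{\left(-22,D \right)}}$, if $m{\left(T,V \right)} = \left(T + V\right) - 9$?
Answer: $- \frac{1}{282} \approx -0.0035461$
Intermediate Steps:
$D = -16$ ($D = 2 - \left(20 - 2\right) = 2 - 18 = -16$)
$m{\left(T,V \right)} = -9 + T + V$
$Q{\left(O \right)} = 6$ ($Q{\left(O \right)} = 3 \cdot 2 = 6$)
$E = \frac{1}{6} \approx 0.16667$
$\frac{E}{m{\left(-22,D \right)}} = \frac{1}{6 \left(-9 - 22 - 16\right)} = \frac{1}{6 \left(-47\right)} = \frac{1}{6} \left(- \frac{1}{47}\right) = - \frac{1}{282}$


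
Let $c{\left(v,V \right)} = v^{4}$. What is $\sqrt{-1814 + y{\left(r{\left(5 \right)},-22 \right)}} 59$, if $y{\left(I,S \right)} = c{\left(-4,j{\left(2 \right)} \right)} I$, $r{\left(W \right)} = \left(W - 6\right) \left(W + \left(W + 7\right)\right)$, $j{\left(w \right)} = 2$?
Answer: $59 i \sqrt{6166} \approx 4632.9 i$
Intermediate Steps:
$r{\left(W \right)} = \left(-6 + W\right) \left(7 + 2 W\right)$ ($r{\left(W \right)} = \left(-6 + W\right) \left(W + \left(7 + W\right)\right) = \left(-6 + W\right) \left(7 + 2 W\right)$)
$y{\left(I,S \right)} = 256 I$ ($y{\left(I,S \right)} = \left(-4\right)^{4} I = 256 I$)
$\sqrt{-1814 + y{\left(r{\left(5 \right)},-22 \right)}} 59 = \sqrt{-1814 + 256 \left(-42 - 25 + 2 \cdot 5^{2}\right)} 59 = \sqrt{-1814 + 256 \left(-42 - 25 + 2 \cdot 25\right)} 59 = \sqrt{-1814 + 256 \left(-42 - 25 + 50\right)} 59 = \sqrt{-1814 + 256 \left(-17\right)} 59 = \sqrt{-1814 - 4352} \cdot 59 = \sqrt{-6166} \cdot 59 = i \sqrt{6166} \cdot 59 = 59 i \sqrt{6166}$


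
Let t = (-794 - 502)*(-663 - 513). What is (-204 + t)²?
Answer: 2322246827664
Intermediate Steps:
t = 1524096 (t = -1296*(-1176) = 1524096)
(-204 + t)² = (-204 + 1524096)² = 1523892² = 2322246827664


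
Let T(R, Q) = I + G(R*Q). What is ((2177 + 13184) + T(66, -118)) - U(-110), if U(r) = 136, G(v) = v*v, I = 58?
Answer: 60668227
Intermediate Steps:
G(v) = v²
T(R, Q) = 58 + Q²*R² (T(R, Q) = 58 + (R*Q)² = 58 + (Q*R)² = 58 + Q²*R²)
((2177 + 13184) + T(66, -118)) - U(-110) = ((2177 + 13184) + (58 + (-118)²*66²)) - 1*136 = (15361 + (58 + 13924*4356)) - 136 = (15361 + (58 + 60652944)) - 136 = (15361 + 60653002) - 136 = 60668363 - 136 = 60668227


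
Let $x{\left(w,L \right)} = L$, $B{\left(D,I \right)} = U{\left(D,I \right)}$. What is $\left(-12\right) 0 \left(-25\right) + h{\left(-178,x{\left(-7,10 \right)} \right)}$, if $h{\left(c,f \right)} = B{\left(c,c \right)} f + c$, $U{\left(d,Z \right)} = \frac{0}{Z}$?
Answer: $-178$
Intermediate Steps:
$U{\left(d,Z \right)} = 0$
$B{\left(D,I \right)} = 0$
$h{\left(c,f \right)} = c$ ($h{\left(c,f \right)} = 0 f + c = 0 + c = c$)
$\left(-12\right) 0 \left(-25\right) + h{\left(-178,x{\left(-7,10 \right)} \right)} = \left(-12\right) 0 \left(-25\right) - 178 = 0 \left(-25\right) - 178 = 0 - 178 = -178$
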